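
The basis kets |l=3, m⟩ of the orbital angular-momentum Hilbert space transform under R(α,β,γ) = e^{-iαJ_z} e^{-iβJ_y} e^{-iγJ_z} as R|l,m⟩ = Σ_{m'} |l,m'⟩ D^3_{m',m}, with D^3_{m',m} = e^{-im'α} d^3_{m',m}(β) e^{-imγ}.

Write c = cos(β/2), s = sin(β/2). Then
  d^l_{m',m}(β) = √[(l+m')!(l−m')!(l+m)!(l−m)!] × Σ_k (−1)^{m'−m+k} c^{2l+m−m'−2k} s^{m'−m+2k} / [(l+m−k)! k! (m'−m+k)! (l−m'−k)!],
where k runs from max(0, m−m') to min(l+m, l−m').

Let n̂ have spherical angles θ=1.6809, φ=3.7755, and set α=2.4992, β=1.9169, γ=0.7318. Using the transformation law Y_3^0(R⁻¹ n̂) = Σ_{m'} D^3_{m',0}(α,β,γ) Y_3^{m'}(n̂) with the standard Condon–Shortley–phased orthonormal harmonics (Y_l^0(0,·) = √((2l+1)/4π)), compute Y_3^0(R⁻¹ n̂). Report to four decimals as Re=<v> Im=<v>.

Re=-0.2907 Im=0.0000

Need the full column D^3_{m',0} for m'=−3..3 at α=2.4992, β=1.9169, γ=0.7318.
cos(β/2)=0.574789, sin(β/2)=0.818302
d^3_{-3,0}: single k=3 term ⇒ +0.465351;  D = +0.162354+0.436111i
d^3_{-2,0}: k∈[2..3] ⇒ +0.400333 -0.811393 = -0.411060;  D = -0.115971+0.394361i
d^3_{-1,0}: k∈[1..3] ⇒ +0.177847 -1.081378 +0.730577 = -0.172954;  D = +0.138478-0.103619i
d^3_{0,0}: k∈[0..3] ⇒ +0.036062 -0.657814 +1.333255 -0.300248 = +0.411254;  D = +0.411254+0.000000i
d^3_{1,0}: k∈[0..2] ⇒ -0.177847 +1.081378 -0.730577 = +0.172954;  D = -0.138478-0.103619i
d^3_{2,0}: k∈[0..1] ⇒ +0.400333 -0.811393 = -0.411060;  D = -0.115971-0.394361i
d^3_{3,0}: single k=0 term ⇒ -0.465351;  D = -0.162354+0.436111i
Y_3^{m'}(θ=1.6809,φ=3.7755) and Σ D·Y over m':
  (+0.1624+0.4361i)·(+0.1331+0.3875i)  (-0.1160+0.3944i)·(-0.0331+0.1059i)  (+0.1385-0.1036i)·(+0.2432-0.1788i)  (+0.4113+0.0000i)·(+0.1205+0.0000i)  (-0.1385-0.1036i)·(-0.2432-0.1788i)  (-0.1160-0.3944i)·(-0.0331-0.1059i)  (-0.1624+0.4361i)·(-0.1331+0.3875i)
Y_3^0(R⁻¹ n̂) = -0.290690+0.000000i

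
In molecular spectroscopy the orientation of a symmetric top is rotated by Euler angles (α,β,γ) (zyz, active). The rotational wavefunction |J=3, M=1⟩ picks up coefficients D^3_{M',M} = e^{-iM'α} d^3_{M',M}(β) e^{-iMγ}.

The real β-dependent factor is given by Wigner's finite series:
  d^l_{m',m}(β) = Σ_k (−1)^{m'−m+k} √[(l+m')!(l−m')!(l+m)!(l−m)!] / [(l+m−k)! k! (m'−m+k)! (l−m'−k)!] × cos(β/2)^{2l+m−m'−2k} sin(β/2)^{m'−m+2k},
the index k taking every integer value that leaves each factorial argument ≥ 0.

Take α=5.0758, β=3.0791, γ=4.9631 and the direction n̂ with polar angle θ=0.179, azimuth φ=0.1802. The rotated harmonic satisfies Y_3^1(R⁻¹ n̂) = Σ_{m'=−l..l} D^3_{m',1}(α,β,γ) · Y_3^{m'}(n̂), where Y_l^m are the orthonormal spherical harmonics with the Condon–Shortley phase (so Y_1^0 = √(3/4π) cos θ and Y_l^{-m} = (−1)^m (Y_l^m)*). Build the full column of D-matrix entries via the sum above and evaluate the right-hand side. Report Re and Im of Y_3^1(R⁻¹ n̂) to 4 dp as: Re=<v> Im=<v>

Need the full column D^3_{m',1} for m'=−3..3 at α=5.0758, β=3.0791, γ=4.9631.
cos(β/2)=0.031241, sin(β/2)=0.999512
d^3_{-3,1}: single k=4 term ⇒ +0.003773;  D = -0.002519-0.002808i
d^3_{-2,1}: k∈[3..4] ⇒ +0.000193 -0.098553 = -0.098360;  D = -0.045081+0.087421i
d^3_{-1,1}: k∈[2..4] ⇒ +0.000006 -0.007793 +0.997075 = +0.989288;  D = +0.983012+0.111257i
d^3_{0,1}: k∈[1..3] ⇒ +0.000000 -0.000316 +0.107959 = +0.107643;  D = +0.026705+0.104277i
d^3_{1,1}: k∈[0..2] ⇒ +0.000000 -0.000008 +0.005845 = +0.005837;  D = -0.004771+0.003364i
d^3_{2,1}: k∈[0..1] ⇒ -0.000000 +0.000193 = +0.000192;  D = -0.000160-0.000108i
d^3_{3,1}: single k=0 term ⇒ +0.000004;  D = +0.000001-0.000004i
Y_3^{m'}(θ=0.179,φ=0.1802) and Σ D·Y over m':
  (-0.0025-0.0028i)·(+0.0020-0.0012i)  (-0.0451+0.0874i)·(+0.0298-0.0112i)  (+0.9830+0.1113i)·(+0.2175-0.0396i)  (+0.0267+0.1043i)·(+0.6762+0.0000i)  (-0.0048+0.0034i)·(-0.2175-0.0396i)  (-0.0002-0.0001i)·(+0.0298+0.0112i)  (+0.0000-0.0000i)·(-0.0020-0.0012i)
Y_3^1(R⁻¹ n̂) = +0.237033+0.058330i

Re=0.2370 Im=0.0583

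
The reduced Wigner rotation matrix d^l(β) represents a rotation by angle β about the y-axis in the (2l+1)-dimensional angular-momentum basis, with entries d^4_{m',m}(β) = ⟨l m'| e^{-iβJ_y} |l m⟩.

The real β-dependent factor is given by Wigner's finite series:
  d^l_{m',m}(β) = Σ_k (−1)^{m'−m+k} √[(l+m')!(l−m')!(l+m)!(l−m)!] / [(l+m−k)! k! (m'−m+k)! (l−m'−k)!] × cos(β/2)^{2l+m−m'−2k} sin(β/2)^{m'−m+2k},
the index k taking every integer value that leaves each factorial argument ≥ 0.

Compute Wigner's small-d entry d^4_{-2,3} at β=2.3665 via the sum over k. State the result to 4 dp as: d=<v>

d=-0.4124

d^4_{-2,3}(β=2.3665) via Wigner's sum:
c=cos(2.3665/2)=0.377918, s=sin(2.3665/2)=0.925839; N=√[2·720·5040·1]=2693.993318
k: max(0,(3)−(-2))=5 … min(4+(3),4−(-2))=6
  k=5: (−1)^0·2693.9933/(240)·0.3779^3·0.9258^5 = +0.412150
  k=6: (−1)^1·2693.9933/(720)·0.3779^1·0.9258^7 = -0.824537
d^4_{-2,3}(2.3665) = +0.412150 -0.824537 = -0.412387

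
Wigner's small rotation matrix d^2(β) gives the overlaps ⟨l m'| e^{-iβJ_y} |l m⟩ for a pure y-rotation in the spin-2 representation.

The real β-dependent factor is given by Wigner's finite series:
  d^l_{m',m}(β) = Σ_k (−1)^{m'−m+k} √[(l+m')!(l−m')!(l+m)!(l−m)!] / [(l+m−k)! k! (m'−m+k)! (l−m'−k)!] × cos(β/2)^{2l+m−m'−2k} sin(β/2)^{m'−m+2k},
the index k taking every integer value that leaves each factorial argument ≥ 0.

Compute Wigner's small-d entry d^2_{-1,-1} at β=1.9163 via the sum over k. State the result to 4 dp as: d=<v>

d=-0.5546

d^2_{-1,-1}(β=1.9163) via Wigner's sum:
c=cos(1.9163/2)=0.575035, s=sin(1.9163/2)=0.818129; N=√[1·6·1·6]=6.000000
k: max(0,(-1)−(-1))=0 … min(2+(-1),2−(-1))=1
  k=0: (−1)^0·6.0000/(6)·0.5750^4·0.8181^0 = +0.109339
  k=1: (−1)^1·6.0000/(2)·0.5750^2·0.8181^2 = -0.663977
d^2_{-1,-1}(1.9163) = +0.109339 -0.663977 = -0.554638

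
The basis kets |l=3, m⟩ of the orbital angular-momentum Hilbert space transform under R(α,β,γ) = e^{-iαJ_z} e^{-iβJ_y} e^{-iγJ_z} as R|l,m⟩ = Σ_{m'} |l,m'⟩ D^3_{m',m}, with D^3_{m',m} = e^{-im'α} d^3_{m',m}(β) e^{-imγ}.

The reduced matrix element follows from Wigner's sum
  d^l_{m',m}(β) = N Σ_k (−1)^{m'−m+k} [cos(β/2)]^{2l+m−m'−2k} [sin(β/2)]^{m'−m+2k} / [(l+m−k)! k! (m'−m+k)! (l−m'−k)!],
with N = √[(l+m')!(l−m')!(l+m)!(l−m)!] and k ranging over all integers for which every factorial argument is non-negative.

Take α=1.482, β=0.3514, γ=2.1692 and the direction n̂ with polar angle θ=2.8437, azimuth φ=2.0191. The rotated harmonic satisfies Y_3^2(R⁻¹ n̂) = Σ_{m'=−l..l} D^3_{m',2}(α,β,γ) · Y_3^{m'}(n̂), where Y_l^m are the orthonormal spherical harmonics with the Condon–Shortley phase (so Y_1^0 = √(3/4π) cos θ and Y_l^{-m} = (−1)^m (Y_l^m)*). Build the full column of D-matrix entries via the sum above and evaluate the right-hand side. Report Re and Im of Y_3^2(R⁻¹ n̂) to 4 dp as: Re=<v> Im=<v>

Need the full column D^3_{m',2} for m'=−3..3 at α=1.482, β=0.3514, γ=2.1692.
cos(β/2)=0.984604, sin(β/2)=0.174797
d^3_{-3,2}: single k=5 term ⇒ +0.000394;  D = +0.000391+0.000042i
d^3_{-2,2}: k∈[4..5] ⇒ +0.004525 -0.000029 = +0.004497;  D = +0.000877-0.004410i
d^3_{-1,2}: k∈[3..4] ⇒ +0.032242 -0.000508 = +0.031734;  D = -0.030452-0.008928i
d^3_{0,2}: k∈[2..3] ⇒ +0.157282 -0.004957 = +0.152324;  D = -0.055649+0.141795i
d^3_{1,2}: k∈[1..2] ⇒ +0.511498 -0.032242 = +0.479256;  D = +0.428844+0.213960i
d^3_{2,2}: k∈[0..1] ⇒ +0.911110 -0.143578 = +0.767532;  D = +0.402214-0.653705i
d^3_{3,2}: single k=0 term ⇒ -0.396205;  D = +0.317705+0.236732i
Y_3^{m'}(θ=2.8437,φ=2.0191) and Σ D·Y over m':
  (+0.0004+0.0000i)·(+0.0103+0.0024i)  (+0.0009-0.0044i)·(+0.0525-0.0657i)  (-0.0305-0.0089i)·(-0.1467-0.3051i)  (-0.0556+0.1418i)·(-0.5598+0.0000i)  (+0.4288+0.2140i)·(+0.1467-0.3051i)  (+0.4022-0.6537i)·(+0.0525+0.0657i)  (+0.3177+0.2367i)·(-0.0103+0.0024i)
Y_3^2(R⁻¹ n̂) = +0.221158-0.178097i

Re=0.2212 Im=-0.1781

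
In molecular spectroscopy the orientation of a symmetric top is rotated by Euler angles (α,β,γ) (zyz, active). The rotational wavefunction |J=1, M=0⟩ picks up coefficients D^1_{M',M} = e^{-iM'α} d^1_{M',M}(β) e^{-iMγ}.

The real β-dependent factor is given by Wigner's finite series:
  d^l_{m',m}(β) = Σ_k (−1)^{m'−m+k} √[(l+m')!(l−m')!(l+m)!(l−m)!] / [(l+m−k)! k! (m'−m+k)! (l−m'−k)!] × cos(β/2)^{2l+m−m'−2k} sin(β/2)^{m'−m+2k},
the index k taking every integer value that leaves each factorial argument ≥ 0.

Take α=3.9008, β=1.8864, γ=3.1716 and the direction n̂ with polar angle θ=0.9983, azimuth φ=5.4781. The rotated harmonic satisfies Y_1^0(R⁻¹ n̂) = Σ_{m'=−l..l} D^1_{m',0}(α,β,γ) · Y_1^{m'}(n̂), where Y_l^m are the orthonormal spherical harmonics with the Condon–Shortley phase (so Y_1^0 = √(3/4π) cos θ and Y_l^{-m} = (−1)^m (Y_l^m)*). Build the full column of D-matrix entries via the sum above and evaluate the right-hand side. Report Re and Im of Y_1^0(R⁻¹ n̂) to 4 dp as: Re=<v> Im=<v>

Need the full column D^1_{m',0} for m'=−1..1 at α=3.9008, β=1.8864, γ=3.1716.
cos(β/2)=0.587201, sin(β/2)=0.809441
d^1_{-1,0}: single k=1 term ⇒ +0.672182;  D = -0.487589-0.462694i
d^1_{0,0}: k∈[0..1] ⇒ +0.344805 -0.655195 = -0.310390;  D = -0.310390+0.000000i
d^1_{1,0}: single k=0 term ⇒ -0.672182;  D = +0.487589-0.462694i
Y_1^{m'}(θ=0.9983,φ=5.4781) and Σ D·Y over m':
  (-0.4876-0.4627i)·(+0.2013+0.2094i)  (-0.3104+0.0000i)·(+0.2647+0.0000i)  (+0.4876-0.4627i)·(-0.2013+0.2094i)
Y_1^0(R⁻¹ n̂) = -0.084697+0.000000i

Re=-0.0847 Im=0.0000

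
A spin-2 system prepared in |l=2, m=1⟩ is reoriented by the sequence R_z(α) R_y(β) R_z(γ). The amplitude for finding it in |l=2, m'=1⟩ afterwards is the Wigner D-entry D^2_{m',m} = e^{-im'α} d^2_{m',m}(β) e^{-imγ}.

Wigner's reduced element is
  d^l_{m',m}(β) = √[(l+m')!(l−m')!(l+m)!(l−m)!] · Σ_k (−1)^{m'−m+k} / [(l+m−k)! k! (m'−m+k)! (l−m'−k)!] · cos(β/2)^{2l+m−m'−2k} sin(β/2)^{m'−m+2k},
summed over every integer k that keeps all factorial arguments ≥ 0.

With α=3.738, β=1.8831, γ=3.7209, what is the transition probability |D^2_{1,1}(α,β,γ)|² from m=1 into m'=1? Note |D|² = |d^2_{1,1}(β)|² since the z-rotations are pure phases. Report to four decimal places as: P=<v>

P=0.3127

First d^2_{1,1}(β=1.8831), then the phase factors e^{-i(1)α} and e^{-i(1)γ}:
c=cos(1.8831/2)=0.588536, s=sin(1.8831/2)=0.808471; N=√[6·1·6·1]=6.000000
Admissible k: 0..1 (factorial args all ≥0)
  k=0: (−1)^0·6.0000/(6)·0.5885^4·0.8085^0 = +0.119975
  k=1: (−1)^1·6.0000/(2)·0.5885^2·0.8085^2 = -0.679197
d^2_{1,1}(1.8831) = +0.119975 -0.679197 = -0.559222
|D^2_{1,1}|² = |d^2_{1,1}(β)|² = (-0.559222)² = 0.312730 (the z-rotation phases have unit modulus)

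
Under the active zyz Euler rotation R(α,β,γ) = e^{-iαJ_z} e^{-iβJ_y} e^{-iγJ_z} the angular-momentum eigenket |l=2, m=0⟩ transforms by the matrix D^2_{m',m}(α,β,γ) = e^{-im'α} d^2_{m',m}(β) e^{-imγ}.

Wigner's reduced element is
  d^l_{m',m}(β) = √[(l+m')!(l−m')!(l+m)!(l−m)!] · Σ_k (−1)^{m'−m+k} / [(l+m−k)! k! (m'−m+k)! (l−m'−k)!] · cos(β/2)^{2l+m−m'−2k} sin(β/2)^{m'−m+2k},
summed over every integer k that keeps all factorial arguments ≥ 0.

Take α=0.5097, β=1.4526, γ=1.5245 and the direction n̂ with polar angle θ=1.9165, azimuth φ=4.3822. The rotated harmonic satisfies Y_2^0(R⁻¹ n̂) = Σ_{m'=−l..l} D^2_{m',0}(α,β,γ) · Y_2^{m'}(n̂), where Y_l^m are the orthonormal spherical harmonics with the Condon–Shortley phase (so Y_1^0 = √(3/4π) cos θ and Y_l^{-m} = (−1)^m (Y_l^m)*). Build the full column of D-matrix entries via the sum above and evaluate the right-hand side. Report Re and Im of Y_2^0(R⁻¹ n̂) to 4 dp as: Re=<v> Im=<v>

Re=0.1966 Im=0.0000

Need the full column D^2_{m',0} for m'=−2..2 at α=0.5097, β=1.4526, γ=1.5245.
cos(β/2)=0.747637, sin(β/2)=0.664108
d^2_{-2,0}: single k=2 term ⇒ +0.603857;  D = +0.316347+0.514362i
d^2_{-1,0}: k∈[1..2] ⇒ +0.679808 -0.536392 = +0.143416;  D = +0.125186+0.069975i
d^2_{0,0}: k∈[0..2] ⇒ +0.312437 -0.986095 +0.194516 = -0.479142;  D = -0.479142+0.000000i
d^2_{1,0}: k∈[0..1] ⇒ -0.679808 +0.536392 = -0.143416;  D = -0.125186+0.069975i
d^2_{2,0}: single k=0 term ⇒ +0.603857;  D = +0.316347-0.514362i
Y_2^{m'}(θ=1.9165,φ=4.3822) and Σ D·Y over m':
  (+0.3163+0.5144i)·(-0.2700-0.2097i)  (+0.1252+0.0700i)·(+0.0799-0.2330i)  (-0.4791+0.0000i)·(-0.2067+0.0000i)  (-0.1252+0.0700i)·(-0.0799-0.2330i)  (+0.3163-0.5144i)·(-0.2700+0.2097i)
Y_2^0(R⁻¹ n̂) = +0.196576+0.000000i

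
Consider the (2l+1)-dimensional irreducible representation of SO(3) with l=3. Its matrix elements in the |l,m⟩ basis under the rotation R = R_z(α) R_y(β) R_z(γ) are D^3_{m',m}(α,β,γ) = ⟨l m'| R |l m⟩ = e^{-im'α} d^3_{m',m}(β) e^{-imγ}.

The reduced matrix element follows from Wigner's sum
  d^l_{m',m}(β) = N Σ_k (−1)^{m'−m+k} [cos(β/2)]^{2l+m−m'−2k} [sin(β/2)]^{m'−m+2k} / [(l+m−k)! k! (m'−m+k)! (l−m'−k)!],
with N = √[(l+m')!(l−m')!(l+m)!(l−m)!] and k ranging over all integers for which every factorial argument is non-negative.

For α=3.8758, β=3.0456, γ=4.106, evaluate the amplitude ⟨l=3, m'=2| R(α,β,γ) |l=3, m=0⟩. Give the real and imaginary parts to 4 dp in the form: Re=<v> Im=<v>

Re=-0.0013 Im=0.0125

Split into d^3_{2,0}(β=3.0456) × two z-phases.
c=cos(3.0456/2)=0.047978, s=sin(3.0456/2)=0.998848; N=√[120·1·6·6]=65.726707
Admissible k: 0..1 (factorial args all ≥0)
  k=0: (−1)^2·65.7267/(12)·0.0480^4·0.9988^2 = +0.000029
  k=1: (−1)^3·65.7267/(12)·0.0480^2·0.9988^4 = -0.012550
d^3_{2,0}(3.0456) = +0.000029 -0.012550 = -0.012521
D = (+0.102203-0.994764i)·(-0.012521)·(+1.000000+0.000000i) = -0.001280+0.012455i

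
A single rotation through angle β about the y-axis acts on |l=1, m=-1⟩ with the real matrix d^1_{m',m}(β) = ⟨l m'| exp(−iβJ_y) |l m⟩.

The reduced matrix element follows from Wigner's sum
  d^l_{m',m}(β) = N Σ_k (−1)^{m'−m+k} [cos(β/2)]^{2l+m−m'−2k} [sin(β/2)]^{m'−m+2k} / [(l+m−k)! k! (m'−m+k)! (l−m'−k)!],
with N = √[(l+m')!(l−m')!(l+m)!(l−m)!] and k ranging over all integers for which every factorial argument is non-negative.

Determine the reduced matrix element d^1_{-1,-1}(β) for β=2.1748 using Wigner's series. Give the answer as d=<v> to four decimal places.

d=0.2160

d^1_{-1,-1}(β=2.1748) via Wigner's sum:
c=cos(2.1748/2)=0.464789, s=sin(2.1748/2)=0.885421; N=√[1·2·1·2]=2.000000
Admissible k: 0..0 (factorial args all ≥0)
  k=0: (−1)^0·2.0000/(2)·0.4648^2·0.8854^0 = +0.216029
d^1_{-1,-1}(2.1748) = +0.216029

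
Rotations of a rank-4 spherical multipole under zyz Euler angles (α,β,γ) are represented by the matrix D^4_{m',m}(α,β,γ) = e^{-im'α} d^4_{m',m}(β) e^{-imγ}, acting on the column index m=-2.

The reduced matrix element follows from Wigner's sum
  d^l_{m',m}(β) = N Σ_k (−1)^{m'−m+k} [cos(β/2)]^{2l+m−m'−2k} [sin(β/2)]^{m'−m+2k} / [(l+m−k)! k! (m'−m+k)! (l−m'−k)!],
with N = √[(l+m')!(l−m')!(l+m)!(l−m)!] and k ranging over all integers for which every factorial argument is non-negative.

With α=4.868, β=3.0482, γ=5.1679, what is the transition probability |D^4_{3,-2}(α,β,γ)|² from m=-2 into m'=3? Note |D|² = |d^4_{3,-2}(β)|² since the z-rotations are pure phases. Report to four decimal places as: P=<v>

P=0.0297

D^4_{3,-2}(4.868,3.0482,5.1679) = e^{-i·3·4.868}·d^4_{3,-2}(3.0482)·e^{-i·-2·5.1679}. Compute d first:
Half-angle: c=0.046679, s=0.998910. N=√(5040·1·2·720)=2693.993318
The bounds max(0,m−m')=0 and min(l+m,l−m')=1 give 2 terms
  k=0: (−1)^5·2693.9933/(240)·0.0467^3·0.9989^5 = -0.001136
  k=1: (−1)^6·2693.9933/(720)·0.0467^1·0.9989^7 = +0.173330
d^4_{3,-2}(3.0482) = -0.001136 +0.173330 = +0.172194
|D^4_{3,-2}|² = |d^4_{3,-2}(β)|² = (+0.172194)² = 0.029651 (the z-rotation phases have unit modulus)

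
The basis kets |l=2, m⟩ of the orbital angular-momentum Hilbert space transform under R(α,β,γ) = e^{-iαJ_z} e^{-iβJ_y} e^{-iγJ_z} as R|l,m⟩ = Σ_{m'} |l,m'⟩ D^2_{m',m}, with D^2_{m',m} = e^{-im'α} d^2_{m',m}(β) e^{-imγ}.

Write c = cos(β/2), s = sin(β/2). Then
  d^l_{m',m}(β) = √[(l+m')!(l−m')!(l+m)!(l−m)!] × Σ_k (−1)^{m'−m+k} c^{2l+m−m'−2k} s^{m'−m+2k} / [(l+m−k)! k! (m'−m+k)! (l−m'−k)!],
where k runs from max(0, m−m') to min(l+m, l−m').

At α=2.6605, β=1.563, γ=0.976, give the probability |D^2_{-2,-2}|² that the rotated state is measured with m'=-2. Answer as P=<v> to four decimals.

D^2_{-2,-2}(2.6605,1.563,0.976) = e^{-i·-2·2.6605}·d^2_{-2,-2}(1.563)·e^{-i·-2·0.976}. Compute d first:
c=cos(1.563/2)=0.709858, s=sin(1.563/2)=0.704345; N=√[1·24·1·24]=24.000000
k∈{0} keeps every argument non-negative
  k=0: (−1)^0·24.0000/(24)·0.7099^4·0.7043^0 = +0.253913
d^2_{-2,-2}(1.563) = +0.253913
|D^2_{-2,-2}|² = |d^2_{-2,-2}(β)|² = (+0.253913)² = 0.064472 (the z-rotation phases have unit modulus)

P=0.0645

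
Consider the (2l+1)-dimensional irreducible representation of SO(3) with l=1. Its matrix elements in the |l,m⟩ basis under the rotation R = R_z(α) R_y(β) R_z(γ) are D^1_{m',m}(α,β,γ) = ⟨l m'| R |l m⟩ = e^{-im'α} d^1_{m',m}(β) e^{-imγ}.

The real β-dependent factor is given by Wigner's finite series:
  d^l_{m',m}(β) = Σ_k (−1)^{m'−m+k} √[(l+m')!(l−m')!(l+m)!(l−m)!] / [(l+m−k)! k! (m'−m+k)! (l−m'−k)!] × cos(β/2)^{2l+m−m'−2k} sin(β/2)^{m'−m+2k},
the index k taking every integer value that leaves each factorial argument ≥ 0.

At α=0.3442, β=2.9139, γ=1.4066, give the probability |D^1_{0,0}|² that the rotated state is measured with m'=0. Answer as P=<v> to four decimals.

P=0.9490

First d^1_{0,0}(β=2.9139), then the phase factors e^{-i(0)α} and e^{-i(0)γ}:
c=cos(2.9139/2)=0.113601, s=sin(2.9139/2)=0.993527; N=√[1·1·1·1]=1.000000
k: max(0,(0)−(0))=0 … min(1+(0),1−(0))=1
  k=0: (−1)^0·1.0000/(1)·0.1136^2·0.9935^0 = +0.012905
  k=1: (−1)^1·1.0000/(1)·0.1136^0·0.9935^2 = -0.987095
d^1_{0,0}(2.9139) = +0.012905 -0.987095 = -0.974190
|D^1_{0,0}|² = |d^1_{0,0}(β)|² = (-0.974190)² = 0.949046 (the z-rotation phases have unit modulus)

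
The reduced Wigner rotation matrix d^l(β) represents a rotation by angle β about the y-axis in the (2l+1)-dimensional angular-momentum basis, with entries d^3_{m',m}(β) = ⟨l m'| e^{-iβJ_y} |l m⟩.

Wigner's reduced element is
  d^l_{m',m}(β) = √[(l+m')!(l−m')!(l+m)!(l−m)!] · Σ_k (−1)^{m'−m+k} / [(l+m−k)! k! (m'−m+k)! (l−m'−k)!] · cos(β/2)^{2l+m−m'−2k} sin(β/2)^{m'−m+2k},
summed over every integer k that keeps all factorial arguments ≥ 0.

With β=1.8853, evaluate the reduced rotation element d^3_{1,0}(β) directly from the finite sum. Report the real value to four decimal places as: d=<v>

d^3_{1,0}(β=1.8853) via Wigner's sum:
c=cos(1.8853/2)=0.587646, s=sin(1.8853/2)=0.809118; N=√[24·2·6·6]=41.569219
The bounds max(0,m−m')=0 and min(l+m,l−m')=2 give 3 terms
  k=0: (−1)^1·41.5692/(12)·0.5876^5·0.8091^1 = -0.196418
  k=1: (−1)^2·41.5692/(4)·0.5876^3·0.8091^3 = +1.117108
  k=2: (−1)^3·41.5692/(12)·0.5876^1·0.8091^5 = -0.705937
d^3_{1,0}(1.8853) = -0.196418 +1.117108 -0.705937 = +0.214752

d=0.2148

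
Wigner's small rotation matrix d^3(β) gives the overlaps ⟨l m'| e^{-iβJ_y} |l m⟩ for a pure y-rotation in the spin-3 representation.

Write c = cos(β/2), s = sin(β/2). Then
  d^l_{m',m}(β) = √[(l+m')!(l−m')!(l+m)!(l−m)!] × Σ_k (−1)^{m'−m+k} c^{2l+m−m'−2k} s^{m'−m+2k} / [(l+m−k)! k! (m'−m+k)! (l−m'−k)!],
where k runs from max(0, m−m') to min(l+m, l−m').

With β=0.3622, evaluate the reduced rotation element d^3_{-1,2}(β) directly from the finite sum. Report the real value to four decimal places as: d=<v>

d^3_{-1,2}(β=0.3622) via Wigner's sum:
Half-angle: c=0.983646, s=0.180112. N=√(2·24·120·1)=75.894664
Admissible k: 3..4 (factorial args all ≥0)
  k=3: (−1)^0·75.8947/(12)·0.9836^3·0.1801^3 = +0.035170
  k=4: (−1)^1·75.8947/(24)·0.9836^1·0.1801^5 = -0.000590
d^3_{-1,2}(0.3622) = +0.035170 -0.000590 = +0.034580

d=0.0346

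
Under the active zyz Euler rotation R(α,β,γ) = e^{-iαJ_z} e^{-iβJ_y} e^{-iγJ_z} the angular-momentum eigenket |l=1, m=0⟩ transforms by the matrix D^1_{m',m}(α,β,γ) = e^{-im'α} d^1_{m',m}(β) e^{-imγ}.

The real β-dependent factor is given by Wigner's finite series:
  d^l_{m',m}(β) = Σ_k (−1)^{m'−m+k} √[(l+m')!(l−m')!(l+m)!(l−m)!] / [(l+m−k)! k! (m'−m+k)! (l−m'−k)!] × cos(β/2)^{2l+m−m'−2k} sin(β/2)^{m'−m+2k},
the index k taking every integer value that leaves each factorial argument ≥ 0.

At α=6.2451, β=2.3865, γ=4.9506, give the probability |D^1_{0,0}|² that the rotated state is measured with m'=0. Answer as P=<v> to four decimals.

P=0.5303

Split into d^1_{0,0}(β=2.3865) × two z-phases.
Half-angle: c=0.368641, s=0.929572. N=√(1·1·1·1)=1.000000
The bounds max(0,m−m')=0 and min(l+m,l−m')=1 give 2 terms
  k=0: (−1)^0·1.0000/(1)·0.3686^2·0.9296^0 = +0.135896
  k=1: (−1)^1·1.0000/(1)·0.3686^0·0.9296^2 = -0.864104
d^1_{0,0}(2.3865) = +0.135896 -0.864104 = -0.728208
|D^1_{0,0}|² = |d^1_{0,0}(β)|² = (-0.728208)² = 0.530287 (the z-rotation phases have unit modulus)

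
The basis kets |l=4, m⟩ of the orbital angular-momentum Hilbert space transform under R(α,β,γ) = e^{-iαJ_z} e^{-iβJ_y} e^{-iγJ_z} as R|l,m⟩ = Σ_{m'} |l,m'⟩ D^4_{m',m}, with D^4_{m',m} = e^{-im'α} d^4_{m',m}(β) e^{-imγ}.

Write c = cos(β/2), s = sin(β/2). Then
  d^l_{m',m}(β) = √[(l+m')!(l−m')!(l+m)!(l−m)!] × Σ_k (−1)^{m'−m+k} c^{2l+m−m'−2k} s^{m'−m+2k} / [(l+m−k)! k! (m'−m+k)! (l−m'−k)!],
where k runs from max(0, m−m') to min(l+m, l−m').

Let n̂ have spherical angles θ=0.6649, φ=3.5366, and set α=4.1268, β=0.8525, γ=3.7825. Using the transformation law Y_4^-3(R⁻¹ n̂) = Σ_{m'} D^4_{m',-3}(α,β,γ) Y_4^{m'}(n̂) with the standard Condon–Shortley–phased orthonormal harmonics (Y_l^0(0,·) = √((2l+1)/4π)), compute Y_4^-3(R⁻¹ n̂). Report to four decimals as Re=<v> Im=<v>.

Need the full column D^4_{m',-3} for m'=−4..4 at α=4.1268, β=0.8525, γ=3.7825.
cos(β/2)=0.910523, sin(β/2)=0.413459
d^4_{-4,-3}: single k=1 term ⇒ +0.606754;  D = -0.554111+0.247208i
d^4_{-3,-3}: k∈[0..1] ⇒ +0.472417 -0.681880 = -0.209463;  D = -0.034602+0.206585i
d^4_{-2,-3}: k∈[0..1] ⇒ -0.802661 +0.496520 = -0.306140;  D = -0.223677-0.209023i
d^4_{-1,-3}: k∈[0..1] ⇒ +0.773179 -0.265713 = +0.507466;  D = -0.493676+0.117500i
d^4_{0,-3}: k∈[0..1] ⇒ -0.523378 +0.107919 = -0.415459;  D = -0.143211+0.389996i
d^4_{1,-3}: k∈[0..1] ⇒ +0.265713 -0.032874 = +0.232839;  D = +0.137793+0.187689i
d^4_{2,-3}: k∈[0..1] ⇒ -0.102381 +0.007037 = -0.095344;  D = +0.095236-0.004546i
d^4_{3,-3}: k∈[0..1] ⇒ +0.028992 -0.000854 = +0.028138;  D = +0.014416-0.024164i
d^4_{4,-3}: single k=0 term ⇒ -0.005319;  D = -0.002301-0.004796i
Y_4^{m'}(θ=0.6649,φ=3.5366) and Σ D·Y over m':
  (-0.5541+0.2472i)·(-0.0006-0.0641i)  (-0.0346+0.2066i)·(-0.0871+0.2143i)  (-0.2237-0.2090i)·(+0.2989-0.3017i)  (-0.4937+0.1175i)·(-0.2831+0.1180i)  (-0.1432+0.3900i)·(-0.2280+0.0000i)  (+0.1378+0.1877i)·(+0.2831+0.1180i)  (+0.0952-0.0045i)·(+0.2989+0.3017i)  (+0.0144-0.0242i)·(+0.0871+0.2143i)  (-0.0023-0.0048i)·(-0.0006+0.0641i)
Y_4^-3(R⁻¹ n̂) = +0.056968-0.067836i

Re=0.0570 Im=-0.0678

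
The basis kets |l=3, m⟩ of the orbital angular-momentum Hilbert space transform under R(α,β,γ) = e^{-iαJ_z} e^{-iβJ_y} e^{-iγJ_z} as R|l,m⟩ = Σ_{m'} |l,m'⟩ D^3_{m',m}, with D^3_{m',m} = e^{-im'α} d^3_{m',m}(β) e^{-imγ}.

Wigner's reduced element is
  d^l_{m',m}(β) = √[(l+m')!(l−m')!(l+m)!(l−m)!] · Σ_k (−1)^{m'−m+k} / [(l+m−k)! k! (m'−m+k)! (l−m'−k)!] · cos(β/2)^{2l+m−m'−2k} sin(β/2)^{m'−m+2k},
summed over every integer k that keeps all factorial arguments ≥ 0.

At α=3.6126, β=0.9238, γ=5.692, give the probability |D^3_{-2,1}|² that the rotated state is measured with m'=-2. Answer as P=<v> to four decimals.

P=0.1238

D^3_{-2,1}(3.6126,0.9238,5.692) = e^{-i·-2·3.6126}·d^3_{-2,1}(0.9238)·e^{-i·1·5.692}. Compute d first:
c=cos(0.9238/2)=0.895207, s=sin(0.9238/2)=0.445650; N=√[1·120·24·2]=75.894664
k∈{3,4} keeps every argument non-negative
  k=3: (−1)^0·75.8947/(12)·0.8952^3·0.4456^3 = +0.401589
  k=4: (−1)^1·75.8947/(24)·0.8952^1·0.4456^5 = -0.049761
d^3_{-2,1}(0.9238) = +0.401589 -0.049761 = +0.351828
|D^3_{-2,1}|² = |d^3_{-2,1}(β)|² = (+0.351828)² = 0.123783 (the z-rotation phases have unit modulus)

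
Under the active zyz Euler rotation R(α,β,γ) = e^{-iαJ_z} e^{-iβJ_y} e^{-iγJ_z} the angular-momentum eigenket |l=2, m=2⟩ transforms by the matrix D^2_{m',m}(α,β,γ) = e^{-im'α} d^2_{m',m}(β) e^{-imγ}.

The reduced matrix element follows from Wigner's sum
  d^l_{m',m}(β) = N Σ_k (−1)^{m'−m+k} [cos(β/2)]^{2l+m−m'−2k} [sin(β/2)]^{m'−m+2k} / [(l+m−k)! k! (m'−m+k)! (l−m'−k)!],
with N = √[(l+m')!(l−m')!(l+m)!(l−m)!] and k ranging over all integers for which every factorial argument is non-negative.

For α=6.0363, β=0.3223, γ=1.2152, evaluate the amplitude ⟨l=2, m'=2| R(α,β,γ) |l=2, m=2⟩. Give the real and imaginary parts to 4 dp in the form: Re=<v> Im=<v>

Re=-0.3395 Im=-0.8864

D^2_{2,2}(6.0363,0.3223,1.2152) = e^{-i·2·6.0363}·d^2_{2,2}(0.3223)·e^{-i·2·1.2152}. Compute d first:
c=cos(0.3223/2)=0.987043, s=sin(0.3223/2)=0.160453; N=√[24·1·24·1]=24.000000
The bounds max(0,m−m')=0 and min(l+m,l−m')=0 give 1 term
  k=0: (−1)^0·24.0000/(24)·0.9870^4·0.1605^0 = +0.949172
d^2_{2,2}(0.3223) = +0.949172
D = (+0.880552+0.473949i)·(+0.949172)·(-0.757584-0.652738i) = -0.339545-0.886362i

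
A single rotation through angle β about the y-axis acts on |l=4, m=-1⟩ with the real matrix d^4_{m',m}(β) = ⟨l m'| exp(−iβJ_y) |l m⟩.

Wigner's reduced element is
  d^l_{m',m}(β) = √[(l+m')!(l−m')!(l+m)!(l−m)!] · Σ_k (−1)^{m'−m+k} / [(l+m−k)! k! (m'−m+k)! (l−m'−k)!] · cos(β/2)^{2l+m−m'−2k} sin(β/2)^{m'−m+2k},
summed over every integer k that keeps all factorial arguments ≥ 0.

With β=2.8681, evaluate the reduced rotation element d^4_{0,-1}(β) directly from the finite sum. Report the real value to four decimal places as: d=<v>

d=0.5073

d^4_{0,-1}(β=2.8681) via Wigner's sum:
Half-angle: c=0.136321, s=0.990665. N=√(24·24·6·120)=643.987578
Admissible k: 0..3 (factorial args all ≥0)
  k=0: (−1)^1·643.9876/(144)·0.1363^7·0.9907^1 = -0.000004
  k=1: (−1)^2·643.9876/(24)·0.1363^5·0.9907^3 = +0.001228
  k=2: (−1)^3·643.9876/(24)·0.1363^3·0.9907^5 = -0.064861
  k=3: (−1)^4·643.9876/(144)·0.1363^1·0.9907^7 = +0.570904
d^4_{0,-1}(2.8681) = -0.000004 +0.001228 -0.064861 +0.570904 = +0.507268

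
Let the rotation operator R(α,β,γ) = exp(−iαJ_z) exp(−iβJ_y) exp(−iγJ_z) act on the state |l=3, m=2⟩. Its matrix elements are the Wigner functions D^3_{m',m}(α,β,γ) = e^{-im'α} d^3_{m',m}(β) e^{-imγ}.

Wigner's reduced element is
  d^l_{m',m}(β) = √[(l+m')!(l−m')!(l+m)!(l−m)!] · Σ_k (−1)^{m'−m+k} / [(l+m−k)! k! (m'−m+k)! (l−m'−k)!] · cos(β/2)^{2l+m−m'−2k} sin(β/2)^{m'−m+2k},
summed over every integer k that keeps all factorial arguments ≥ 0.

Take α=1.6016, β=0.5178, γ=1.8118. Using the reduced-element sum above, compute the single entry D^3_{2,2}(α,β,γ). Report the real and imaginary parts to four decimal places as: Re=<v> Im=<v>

Re=0.4534 Im=-0.2740

First d^3_{2,2}(β=0.5178), then the phase factors e^{-i(2)α} and e^{-i(2)γ}:
With c≡cos(β/2)=0.966672 and s≡sin(β/2)=0.256017, N=[120·1·120·1]^{1/2}=120.000000
k: max(0,(2)−(2))=0 … min(3+(2),3−(2))=1
  k=0: (−1)^0·120.0000/(120)·0.9667^6·0.2560^0 = +0.815972
  k=1: (−1)^1·120.0000/(24)·0.9667^4·0.2560^2 = -0.286171
d^3_{2,2}(0.5178) = +0.815972 -0.286171 = +0.529801
Phases: e^{-i·(2)·1.6016}=-0.998103+0.061568i, e^{-i·(2)·1.8118}=-0.886066+0.463559i ⇒ D=+0.453427-0.274031i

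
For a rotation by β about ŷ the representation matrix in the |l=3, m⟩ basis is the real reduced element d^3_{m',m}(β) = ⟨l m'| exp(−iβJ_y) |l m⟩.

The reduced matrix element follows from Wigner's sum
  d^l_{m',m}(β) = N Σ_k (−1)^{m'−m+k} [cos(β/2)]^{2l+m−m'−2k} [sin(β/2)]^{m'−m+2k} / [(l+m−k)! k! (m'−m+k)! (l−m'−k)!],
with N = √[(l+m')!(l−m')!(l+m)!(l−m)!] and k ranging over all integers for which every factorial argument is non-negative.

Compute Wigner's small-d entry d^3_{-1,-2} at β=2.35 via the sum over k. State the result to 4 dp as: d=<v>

d^3_{-1,-2}(β=2.35) via Wigner's sum:
Half-angle: c=0.385543, s=0.922690. N=√(2·24·1·120)=75.894664
The bounds max(0,m−m')=0 and min(l+m,l−m')=1 give 2 terms
  k=0: (−1)^1·75.8947/(24)·0.3855^5·0.9227^1 = -0.024855
  k=1: (−1)^2·75.8947/(12)·0.3855^3·0.9227^3 = +0.284719
d^3_{-1,-2}(2.35) = -0.024855 +0.284719 = +0.259863

d=0.2599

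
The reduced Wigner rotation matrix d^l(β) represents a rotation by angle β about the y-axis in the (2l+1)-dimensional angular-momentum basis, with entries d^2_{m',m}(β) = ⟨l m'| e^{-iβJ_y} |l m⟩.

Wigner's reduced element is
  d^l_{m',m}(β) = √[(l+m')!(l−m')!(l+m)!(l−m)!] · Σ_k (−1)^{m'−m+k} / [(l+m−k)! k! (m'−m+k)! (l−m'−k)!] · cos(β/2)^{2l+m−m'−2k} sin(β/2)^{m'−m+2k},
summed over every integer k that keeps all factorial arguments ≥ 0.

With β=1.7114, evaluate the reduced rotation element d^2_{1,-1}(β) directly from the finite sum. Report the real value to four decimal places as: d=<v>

d=0.4103

d^2_{1,-1}(β=1.7114) via Wigner's sum:
With c≡cos(β/2)=0.655690 and s≡sin(β/2)=0.755030, N=[6·1·1·6]^{1/2}=6.000000
The bounds max(0,m−m')=0 and min(l+m,l−m')=1 give 2 terms
  k=0: (−1)^2·6.0000/(2)·0.6557^2·0.7550^2 = +0.735270
  k=1: (−1)^3·6.0000/(6)·0.6557^0·0.7550^4 = -0.324980
d^2_{1,-1}(1.7114) = +0.735270 -0.324980 = +0.410290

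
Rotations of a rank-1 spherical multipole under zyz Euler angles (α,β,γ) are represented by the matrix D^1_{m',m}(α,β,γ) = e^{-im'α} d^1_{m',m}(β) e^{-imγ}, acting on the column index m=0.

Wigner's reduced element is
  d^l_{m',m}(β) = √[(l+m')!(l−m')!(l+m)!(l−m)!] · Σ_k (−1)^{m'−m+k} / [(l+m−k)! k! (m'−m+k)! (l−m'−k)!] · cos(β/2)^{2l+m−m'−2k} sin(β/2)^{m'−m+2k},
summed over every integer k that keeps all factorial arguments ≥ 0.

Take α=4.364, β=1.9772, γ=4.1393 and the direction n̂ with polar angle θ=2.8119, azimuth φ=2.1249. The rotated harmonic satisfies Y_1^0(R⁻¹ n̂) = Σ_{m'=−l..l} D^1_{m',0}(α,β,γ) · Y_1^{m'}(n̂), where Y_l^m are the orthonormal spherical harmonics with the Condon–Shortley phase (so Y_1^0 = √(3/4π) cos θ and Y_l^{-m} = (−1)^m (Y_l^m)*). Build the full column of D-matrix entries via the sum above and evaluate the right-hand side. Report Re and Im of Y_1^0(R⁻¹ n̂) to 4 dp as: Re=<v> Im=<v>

Re=0.0927 Im=0.0000

Need the full column D^1_{m',0} for m'=−1..1 at α=4.364, β=1.9772, γ=4.1393.
cos(β/2)=0.549860, sin(β/2)=0.835257
d^1_{-1,0}: single k=1 term ⇒ +0.649512;  D = -0.221733-0.610492i
d^1_{0,0}: k∈[0..1] ⇒ +0.302346 -0.697654 = -0.395308;  D = -0.395308+0.000000i
d^1_{1,0}: single k=0 term ⇒ -0.649512;  D = +0.221733-0.610492i
Y_1^{m'}(θ=2.8119,φ=2.1249) and Σ D·Y over m':
  (-0.2217-0.6105i)·(-0.0589-0.0951i)  (-0.3953+0.0000i)·(-0.4623+0.0000i)  (+0.2217-0.6105i)·(+0.0589-0.0951i)
Y_1^0(R⁻¹ n̂) = +0.092709+0.000000i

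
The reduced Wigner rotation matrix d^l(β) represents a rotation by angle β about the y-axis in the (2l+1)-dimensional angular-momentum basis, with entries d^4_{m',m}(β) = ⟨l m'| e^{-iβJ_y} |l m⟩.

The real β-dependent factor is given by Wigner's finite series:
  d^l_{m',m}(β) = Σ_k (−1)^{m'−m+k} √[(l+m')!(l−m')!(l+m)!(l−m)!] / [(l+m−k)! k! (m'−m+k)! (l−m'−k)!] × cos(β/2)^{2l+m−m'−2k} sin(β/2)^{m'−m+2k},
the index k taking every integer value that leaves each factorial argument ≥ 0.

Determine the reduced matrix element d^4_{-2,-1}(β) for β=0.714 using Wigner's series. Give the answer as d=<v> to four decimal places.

d=0.3467

d^4_{-2,-1}(β=0.714) via Wigner's sum:
Half-angle: c=0.936949, s=0.349465. N=√(2·720·6·120)=1018.233765
Admissible k: 1..3 (factorial args all ≥0)
  k=1: (−1)^0·1018.2338/(240)·0.9369^7·0.3495^1 = +0.939838
  k=2: (−1)^1·1018.2338/(48)·0.9369^5·0.3495^3 = -0.653729
  k=3: (−1)^2·1018.2338/(72)·0.9369^3·0.3495^5 = +0.060629
d^4_{-2,-1}(0.714) = +0.939838 -0.653729 +0.060629 = +0.346738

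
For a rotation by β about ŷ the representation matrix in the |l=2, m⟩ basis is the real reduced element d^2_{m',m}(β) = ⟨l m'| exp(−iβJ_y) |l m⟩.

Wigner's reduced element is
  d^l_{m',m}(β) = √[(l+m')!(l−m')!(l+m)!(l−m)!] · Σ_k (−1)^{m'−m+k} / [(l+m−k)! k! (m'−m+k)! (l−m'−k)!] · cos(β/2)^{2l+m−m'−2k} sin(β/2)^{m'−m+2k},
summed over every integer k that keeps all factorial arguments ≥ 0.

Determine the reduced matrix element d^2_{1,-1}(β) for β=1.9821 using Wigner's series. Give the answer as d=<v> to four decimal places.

d=0.1403

d^2_{1,-1}(β=1.9821) via Wigner's sum:
With c≡cos(β/2)=0.547812 and s≡sin(β/2)=0.836602, N=[6·1·1·6]^{1/2}=6.000000
Admissible k: 0..1 (factorial args all ≥0)
  k=0: (−1)^2·6.0000/(2)·0.5478^2·0.8366^2 = +0.630117
  k=1: (−1)^3·6.0000/(6)·0.5478^0·0.8366^4 = -0.489863
d^2_{1,-1}(1.9821) = +0.630117 -0.489863 = +0.140254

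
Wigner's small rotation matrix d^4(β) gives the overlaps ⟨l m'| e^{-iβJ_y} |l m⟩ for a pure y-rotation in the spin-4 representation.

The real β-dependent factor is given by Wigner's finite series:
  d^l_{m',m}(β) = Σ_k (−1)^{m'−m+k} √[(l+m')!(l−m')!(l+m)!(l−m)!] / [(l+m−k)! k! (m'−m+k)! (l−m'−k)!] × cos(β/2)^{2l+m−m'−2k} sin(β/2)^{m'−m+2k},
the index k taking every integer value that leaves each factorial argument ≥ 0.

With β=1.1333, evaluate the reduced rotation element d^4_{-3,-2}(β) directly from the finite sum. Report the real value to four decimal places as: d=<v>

d=-0.1311

d^4_{-3,-2}(β=1.1333) via Wigner's sum:
Half-angle: c=0.843704, s=0.536809. N=√(1·5040·2·720)=2693.993318
The bounds max(0,m−m')=1 and min(l+m,l−m')=2 give 2 terms
  k=1: (−1)^0·2693.9933/(720)·0.8437^7·0.5368^1 = +0.611244
  k=2: (−1)^1·2693.9933/(240)·0.8437^5·0.5368^3 = -0.742326
d^4_{-3,-2}(1.1333) = +0.611244 -0.742326 = -0.131082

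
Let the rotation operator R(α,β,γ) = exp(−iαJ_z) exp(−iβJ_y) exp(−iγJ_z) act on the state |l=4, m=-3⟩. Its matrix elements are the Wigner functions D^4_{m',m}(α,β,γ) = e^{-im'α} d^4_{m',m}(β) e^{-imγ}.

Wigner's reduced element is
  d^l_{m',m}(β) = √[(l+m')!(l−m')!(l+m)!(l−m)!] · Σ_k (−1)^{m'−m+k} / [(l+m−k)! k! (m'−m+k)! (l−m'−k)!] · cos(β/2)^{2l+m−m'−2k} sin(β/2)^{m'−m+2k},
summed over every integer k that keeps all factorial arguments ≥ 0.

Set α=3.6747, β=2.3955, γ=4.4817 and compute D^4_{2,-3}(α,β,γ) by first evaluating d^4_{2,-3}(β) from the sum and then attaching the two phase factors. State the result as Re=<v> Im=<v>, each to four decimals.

First d^4_{2,-3}(β=2.3955), then the phase factors e^{-i(2)α} and e^{-i(-3)γ}:
c=cos(2.3955/2)=0.364454, s=sin(2.3955/2)=0.931221; N=√[720·2·1·5040]=2693.993318
k∈{0,1} keeps every argument non-negative
  k=0: (−1)^5·2693.9933/(240)·0.3645^3·0.9312^5 = -0.380520
  k=1: (−1)^6·2693.9933/(720)·0.3645^1·0.9312^7 = +0.828090
d^4_{2,-3}(2.3955) = -0.380520 +0.828090 = +0.447569
D = (+0.483441-0.875377i)·(+0.447569)·(+0.638130+0.769929i) = +0.439726-0.083422i

Re=0.4397 Im=-0.0834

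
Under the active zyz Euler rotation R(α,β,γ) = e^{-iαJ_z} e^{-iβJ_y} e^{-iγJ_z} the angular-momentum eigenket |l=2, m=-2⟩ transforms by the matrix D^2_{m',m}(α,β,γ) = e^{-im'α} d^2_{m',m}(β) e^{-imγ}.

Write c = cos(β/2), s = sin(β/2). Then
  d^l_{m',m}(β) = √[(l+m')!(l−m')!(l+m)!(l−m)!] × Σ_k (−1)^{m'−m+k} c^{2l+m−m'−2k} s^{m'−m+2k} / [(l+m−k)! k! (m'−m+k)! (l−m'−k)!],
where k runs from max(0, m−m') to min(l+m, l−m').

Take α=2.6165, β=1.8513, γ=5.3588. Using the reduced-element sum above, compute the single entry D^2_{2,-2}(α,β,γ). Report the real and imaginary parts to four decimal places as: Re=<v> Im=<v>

Re=0.2844 Im=-0.2920

D^2_{2,-2}(2.6165,1.8513,5.3588) = e^{-i·2·2.6165}·d^2_{2,-2}(1.8513)·e^{-i·-2·5.3588}. Compute d first:
With c≡cos(β/2)=0.601315 and s≡sin(β/2)=0.799012, N=[24·1·1·24]^{1/2}=24.000000
The bounds max(0,m−m')=0 and min(l+m,l−m')=0 give 1 term
  k=0: (−1)^4·24.0000/(24)·0.6013^0·0.7990^4 = +0.407580
d^2_{2,-2}(1.8513) = +0.407580
Attach z-rotation phases: D = e^{-i(2)(2.6165)}·(+0.407580)·e^{-i(-2)(5.3588)} = +0.284377-0.291978i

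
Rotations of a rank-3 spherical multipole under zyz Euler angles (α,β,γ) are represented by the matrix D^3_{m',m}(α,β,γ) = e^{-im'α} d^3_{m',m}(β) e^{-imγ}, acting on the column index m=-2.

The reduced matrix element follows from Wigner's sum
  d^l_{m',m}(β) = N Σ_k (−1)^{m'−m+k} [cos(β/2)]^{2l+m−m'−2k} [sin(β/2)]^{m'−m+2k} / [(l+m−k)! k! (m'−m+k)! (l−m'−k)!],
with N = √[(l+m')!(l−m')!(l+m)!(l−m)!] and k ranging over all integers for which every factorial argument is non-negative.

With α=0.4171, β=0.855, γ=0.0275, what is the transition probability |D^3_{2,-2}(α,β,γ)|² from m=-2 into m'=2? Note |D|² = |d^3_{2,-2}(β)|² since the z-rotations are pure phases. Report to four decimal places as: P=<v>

Split into d^3_{2,-2}(β=0.855) × two z-phases.
c=cos(0.855/2)=0.910005, s=sin(0.855/2)=0.414597; N=√[120·1·1·120]=120.000000
Admissible k: 0..1 (factorial args all ≥0)
  k=0: (−1)^4·120.0000/(24)·0.9100^2·0.4146^4 = +0.122338
  k=1: (−1)^5·120.0000/(120)·0.9100^0·0.4146^6 = -0.005079
d^3_{2,-2}(0.855) = +0.122338 -0.005079 = +0.117260
|D^3_{2,-2}|² = |d^3_{2,-2}(β)|² = (+0.117260)² = 0.013750 (the z-rotation phases have unit modulus)

P=0.0137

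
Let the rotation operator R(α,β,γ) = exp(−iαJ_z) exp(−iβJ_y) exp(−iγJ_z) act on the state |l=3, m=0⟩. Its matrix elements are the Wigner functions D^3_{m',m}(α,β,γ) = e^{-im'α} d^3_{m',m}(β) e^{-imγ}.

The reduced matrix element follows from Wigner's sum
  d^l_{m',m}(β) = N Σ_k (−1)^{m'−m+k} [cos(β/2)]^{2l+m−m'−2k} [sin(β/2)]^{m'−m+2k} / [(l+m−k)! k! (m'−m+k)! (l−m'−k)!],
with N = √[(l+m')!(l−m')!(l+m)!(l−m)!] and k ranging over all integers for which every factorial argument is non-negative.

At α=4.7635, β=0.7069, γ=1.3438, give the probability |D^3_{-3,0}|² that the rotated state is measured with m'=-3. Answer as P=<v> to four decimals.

Split into d^3_{-3,0}(β=0.7069) × two z-phases.
Half-angle: c=0.938184, s=0.346137. N=√(1·720·6·6)=160.996894
Admissible k: 3..3 (factorial args all ≥0)
  k=3: (−1)^0·160.9969/(36)·0.9382^3·0.3461^3 = +0.153152
d^3_{-3,0}(0.7069) = +0.153152
|D^3_{-3,0}|² = |d^3_{-3,0}(β)|² = (+0.153152)² = 0.023455 (the z-rotation phases have unit modulus)

P=0.0235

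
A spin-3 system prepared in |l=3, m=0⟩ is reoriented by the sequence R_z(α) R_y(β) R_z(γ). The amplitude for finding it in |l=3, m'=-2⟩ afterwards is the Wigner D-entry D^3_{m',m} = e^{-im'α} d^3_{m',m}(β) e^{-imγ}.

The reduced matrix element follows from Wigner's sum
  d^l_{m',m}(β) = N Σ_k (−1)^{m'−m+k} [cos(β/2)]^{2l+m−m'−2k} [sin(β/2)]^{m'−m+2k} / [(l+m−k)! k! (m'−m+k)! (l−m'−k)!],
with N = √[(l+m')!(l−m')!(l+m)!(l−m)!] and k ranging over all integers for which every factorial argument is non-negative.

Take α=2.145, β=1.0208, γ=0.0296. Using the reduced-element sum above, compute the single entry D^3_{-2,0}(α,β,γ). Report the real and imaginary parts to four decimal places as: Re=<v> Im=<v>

First d^3_{-2,0}(β=1.0208), then the phase factors e^{-i(-2)α} and e^{-i(0)γ}:
With c≡cos(β/2)=0.872549 and s≡sin(β/2)=0.488526, N=[1·120·6·6]^{1/2}=65.726707
k∈{2,3} keeps every argument non-negative
  k=2: (−1)^0·65.7267/(12)·0.8725^4·0.4885^2 = +0.757698
  k=3: (−1)^1·65.7267/(12)·0.8725^2·0.4885^4 = -0.237516
d^3_{-2,0}(1.0208) = +0.757698 -0.237516 = +0.520182
D = (-0.409941-0.912112i)·(+0.520182)·(+1.000000+0.000000i) = -0.213244-0.474465i

Re=-0.2132 Im=-0.4745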